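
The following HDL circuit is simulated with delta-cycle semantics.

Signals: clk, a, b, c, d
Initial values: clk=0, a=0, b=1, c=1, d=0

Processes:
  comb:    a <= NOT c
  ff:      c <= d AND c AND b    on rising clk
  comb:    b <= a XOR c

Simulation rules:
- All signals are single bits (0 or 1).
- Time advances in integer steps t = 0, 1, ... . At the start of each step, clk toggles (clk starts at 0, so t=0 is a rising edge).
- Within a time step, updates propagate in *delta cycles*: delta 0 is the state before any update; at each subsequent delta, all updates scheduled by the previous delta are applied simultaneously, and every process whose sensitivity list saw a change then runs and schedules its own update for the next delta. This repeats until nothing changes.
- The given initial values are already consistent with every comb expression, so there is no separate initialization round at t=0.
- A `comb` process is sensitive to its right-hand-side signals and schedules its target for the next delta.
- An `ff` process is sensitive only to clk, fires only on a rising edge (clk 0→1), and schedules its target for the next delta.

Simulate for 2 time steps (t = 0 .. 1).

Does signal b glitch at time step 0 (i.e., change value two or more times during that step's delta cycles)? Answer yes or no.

t=0 Δ0: clk=0 d=0 b=1 a=0 c=1
  Δ1: clk:0→1
  Δ2: c:1→0
  Δ3: b:1→0, a:0→1
  Δ4: b:0→1
  (4Δ to stable)
t=1 Δ0: clk=1 d=0 b=1 a=1 c=0
  Δ1: clk:1→0
  (1Δ to stable)

yes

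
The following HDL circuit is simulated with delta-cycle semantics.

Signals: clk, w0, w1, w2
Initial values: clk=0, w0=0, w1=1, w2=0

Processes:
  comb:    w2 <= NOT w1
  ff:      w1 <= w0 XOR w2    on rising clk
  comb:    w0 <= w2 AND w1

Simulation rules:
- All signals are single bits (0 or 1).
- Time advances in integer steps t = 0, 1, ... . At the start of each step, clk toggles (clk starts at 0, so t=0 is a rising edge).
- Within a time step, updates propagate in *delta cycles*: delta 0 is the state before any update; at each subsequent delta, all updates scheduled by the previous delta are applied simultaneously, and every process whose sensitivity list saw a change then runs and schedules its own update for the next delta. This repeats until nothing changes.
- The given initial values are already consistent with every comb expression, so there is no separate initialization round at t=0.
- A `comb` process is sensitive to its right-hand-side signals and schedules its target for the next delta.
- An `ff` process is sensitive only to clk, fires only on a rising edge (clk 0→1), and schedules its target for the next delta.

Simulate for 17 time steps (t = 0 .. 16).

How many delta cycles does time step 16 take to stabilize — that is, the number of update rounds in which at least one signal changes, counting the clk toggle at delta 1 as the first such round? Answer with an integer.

[bits: w0,clk,w2,w1]
t=0: Δ0=0001 Δ1=0101 Δ2=0100 Δ3=0110 | 3Δ
t=1: Δ0=0110 Δ1=0010 | 1Δ
t=2: Δ0=0010 Δ1=0110 Δ2=0111 Δ3=1101 Δ4=0101 | 4Δ
t=3: Δ0=0101 Δ1=0001 | 1Δ
t=4: Δ0=0001 Δ1=0101 Δ2=0100 Δ3=0110 | 3Δ
t=5: Δ0=0110 Δ1=0010 | 1Δ
t=6: Δ0=0010 Δ1=0110 Δ2=0111 Δ3=1101 Δ4=0101 | 4Δ
t=7: Δ0=0101 Δ1=0001 | 1Δ
t=8: Δ0=0001 Δ1=0101 Δ2=0100 Δ3=0110 | 3Δ
t=9: Δ0=0110 Δ1=0010 | 1Δ
t=10: Δ0=0010 Δ1=0110 Δ2=0111 Δ3=1101 Δ4=0101 | 4Δ
t=11: Δ0=0101 Δ1=0001 | 1Δ
t=12: Δ0=0001 Δ1=0101 Δ2=0100 Δ3=0110 | 3Δ
t=13: Δ0=0110 Δ1=0010 | 1Δ
t=14: Δ0=0010 Δ1=0110 Δ2=0111 Δ3=1101 Δ4=0101 | 4Δ
t=15: Δ0=0101 Δ1=0001 | 1Δ
t=16: Δ0=0001 Δ1=0101 Δ2=0100 Δ3=0110 | 3Δ

3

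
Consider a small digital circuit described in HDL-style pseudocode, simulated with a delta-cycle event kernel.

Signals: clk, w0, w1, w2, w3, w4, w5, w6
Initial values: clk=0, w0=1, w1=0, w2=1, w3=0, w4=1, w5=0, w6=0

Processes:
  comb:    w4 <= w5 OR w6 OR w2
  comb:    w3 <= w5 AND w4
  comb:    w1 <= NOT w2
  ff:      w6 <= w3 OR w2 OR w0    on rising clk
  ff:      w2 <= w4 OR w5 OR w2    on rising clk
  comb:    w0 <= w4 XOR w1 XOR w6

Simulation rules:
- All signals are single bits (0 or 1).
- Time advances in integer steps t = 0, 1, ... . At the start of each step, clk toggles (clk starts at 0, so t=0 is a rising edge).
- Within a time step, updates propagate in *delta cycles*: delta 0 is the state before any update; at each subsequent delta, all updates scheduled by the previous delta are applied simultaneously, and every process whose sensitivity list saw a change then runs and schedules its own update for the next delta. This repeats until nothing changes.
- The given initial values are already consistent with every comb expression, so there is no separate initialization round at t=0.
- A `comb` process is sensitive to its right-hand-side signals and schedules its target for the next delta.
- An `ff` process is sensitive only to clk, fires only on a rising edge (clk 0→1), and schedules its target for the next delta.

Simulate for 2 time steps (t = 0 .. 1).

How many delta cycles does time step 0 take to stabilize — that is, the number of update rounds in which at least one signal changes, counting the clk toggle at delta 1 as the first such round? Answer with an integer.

t=0 Δ0: w2=1 clk=0 w3=0 w4=1 w6=0 w5=0 w1=0 w0=1
  Δ1: clk:0→1
  Δ2: w6:0→1
  Δ3: w0:1→0
  (3Δ to stable)
t=1 Δ0: w2=1 clk=1 w3=0 w4=1 w6=1 w5=0 w1=0 w0=0
  Δ1: clk:1→0
  (1Δ to stable)

3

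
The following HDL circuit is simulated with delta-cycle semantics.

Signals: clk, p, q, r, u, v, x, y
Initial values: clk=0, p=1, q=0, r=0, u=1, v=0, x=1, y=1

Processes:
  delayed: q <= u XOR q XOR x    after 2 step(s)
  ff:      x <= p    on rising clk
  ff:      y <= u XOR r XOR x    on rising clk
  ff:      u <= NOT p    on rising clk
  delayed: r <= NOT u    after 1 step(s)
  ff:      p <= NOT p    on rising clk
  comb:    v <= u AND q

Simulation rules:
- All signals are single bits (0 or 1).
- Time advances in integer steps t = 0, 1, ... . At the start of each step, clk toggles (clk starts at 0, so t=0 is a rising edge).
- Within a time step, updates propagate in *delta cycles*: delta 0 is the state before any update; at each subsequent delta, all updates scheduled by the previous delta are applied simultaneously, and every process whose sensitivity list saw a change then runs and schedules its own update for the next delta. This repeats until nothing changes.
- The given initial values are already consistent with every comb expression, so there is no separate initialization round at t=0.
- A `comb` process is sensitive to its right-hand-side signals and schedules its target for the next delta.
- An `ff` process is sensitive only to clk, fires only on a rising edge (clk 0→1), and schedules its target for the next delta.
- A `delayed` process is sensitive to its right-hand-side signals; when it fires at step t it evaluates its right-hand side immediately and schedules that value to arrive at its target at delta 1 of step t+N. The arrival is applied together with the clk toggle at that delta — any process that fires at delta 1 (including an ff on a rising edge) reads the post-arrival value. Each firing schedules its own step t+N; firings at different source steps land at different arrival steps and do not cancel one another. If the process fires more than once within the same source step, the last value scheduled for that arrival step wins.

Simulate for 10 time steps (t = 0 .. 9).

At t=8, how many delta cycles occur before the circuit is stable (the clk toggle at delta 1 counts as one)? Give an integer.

t0.Δ0 y=1 p=1 v=0 q=0 r=0 x=1 clk=0 u=1
t0.Δ1 y=1 p=1 v=0 q=0 r=0 x=1 clk=1 u=1
t0.Δ2 y=0 p=0 v=0 q=0 r=0 x=1 clk=1 u=0
t1.Δ0 y=0 p=0 v=0 q=0 r=0 x=1 clk=1 u=0
t1.Δ1 y=0 p=0 v=0 q=0 r=1 x=1 clk=0 u=0
t2.Δ0 y=0 p=0 v=0 q=0 r=1 x=1 clk=0 u=0
t2.Δ1 y=0 p=0 v=0 q=1 r=1 x=1 clk=1 u=0
t2.Δ2 y=0 p=1 v=0 q=1 r=1 x=0 clk=1 u=1
t2.Δ3 y=0 p=1 v=1 q=1 r=1 x=0 clk=1 u=1
t3.Δ0 y=0 p=1 v=1 q=1 r=1 x=0 clk=1 u=1
t3.Δ1 y=0 p=1 v=1 q=1 r=0 x=0 clk=0 u=1
t4.Δ0 y=0 p=1 v=1 q=1 r=0 x=0 clk=0 u=1
t4.Δ1 y=0 p=1 v=1 q=0 r=0 x=0 clk=1 u=1
t4.Δ2 y=1 p=0 v=0 q=0 r=0 x=1 clk=1 u=0
t5.Δ0 y=1 p=0 v=0 q=0 r=0 x=1 clk=1 u=0
t5.Δ1 y=1 p=0 v=0 q=0 r=1 x=1 clk=0 u=0
t6.Δ0 y=1 p=0 v=0 q=0 r=1 x=1 clk=0 u=0
t6.Δ1 y=1 p=0 v=0 q=1 r=1 x=1 clk=1 u=0
t6.Δ2 y=0 p=1 v=0 q=1 r=1 x=0 clk=1 u=1
t6.Δ3 y=0 p=1 v=1 q=1 r=1 x=0 clk=1 u=1
t7.Δ0 y=0 p=1 v=1 q=1 r=1 x=0 clk=1 u=1
t7.Δ1 y=0 p=1 v=1 q=1 r=0 x=0 clk=0 u=1
t8.Δ0 y=0 p=1 v=1 q=1 r=0 x=0 clk=0 u=1
t8.Δ1 y=0 p=1 v=1 q=0 r=0 x=0 clk=1 u=1
t8.Δ2 y=1 p=0 v=0 q=0 r=0 x=1 clk=1 u=0
t9.Δ0 y=1 p=0 v=0 q=0 r=0 x=1 clk=1 u=0
t9.Δ1 y=1 p=0 v=0 q=0 r=1 x=1 clk=0 u=0

2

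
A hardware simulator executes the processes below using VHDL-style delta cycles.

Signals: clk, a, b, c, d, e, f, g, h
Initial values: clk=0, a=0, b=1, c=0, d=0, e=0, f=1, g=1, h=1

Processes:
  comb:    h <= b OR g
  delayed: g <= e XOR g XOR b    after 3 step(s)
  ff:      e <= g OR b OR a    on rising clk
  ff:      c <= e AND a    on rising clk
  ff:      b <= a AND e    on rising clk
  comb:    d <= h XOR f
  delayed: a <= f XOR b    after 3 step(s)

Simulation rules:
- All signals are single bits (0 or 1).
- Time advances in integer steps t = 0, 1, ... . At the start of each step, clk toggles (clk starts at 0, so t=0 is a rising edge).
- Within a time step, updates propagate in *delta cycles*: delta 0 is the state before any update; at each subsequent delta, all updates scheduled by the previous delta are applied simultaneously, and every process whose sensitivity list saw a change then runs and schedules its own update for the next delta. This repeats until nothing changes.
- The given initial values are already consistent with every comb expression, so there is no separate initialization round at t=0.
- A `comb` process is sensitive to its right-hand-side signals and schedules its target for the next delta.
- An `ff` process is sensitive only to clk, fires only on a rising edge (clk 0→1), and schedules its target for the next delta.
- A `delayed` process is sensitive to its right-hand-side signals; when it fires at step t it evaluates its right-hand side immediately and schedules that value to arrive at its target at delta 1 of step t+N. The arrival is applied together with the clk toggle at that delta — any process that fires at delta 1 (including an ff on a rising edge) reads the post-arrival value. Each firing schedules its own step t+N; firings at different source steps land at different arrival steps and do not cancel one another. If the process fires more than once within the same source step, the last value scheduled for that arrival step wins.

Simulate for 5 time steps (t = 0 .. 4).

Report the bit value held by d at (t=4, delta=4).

t0.Δ0 b=1 g=1 clk=0 d=0 h=1 a=0 f=1 c=0 e=0
t0.Δ1 b=1 g=1 clk=1 d=0 h=1 a=0 f=1 c=0 e=0
t0.Δ2 b=0 g=1 clk=1 d=0 h=1 a=0 f=1 c=0 e=1
t1.Δ0 b=0 g=1 clk=1 d=0 h=1 a=0 f=1 c=0 e=1
t1.Δ1 b=0 g=1 clk=0 d=0 h=1 a=0 f=1 c=0 e=1
t2.Δ0 b=0 g=1 clk=0 d=0 h=1 a=0 f=1 c=0 e=1
t2.Δ1 b=0 g=1 clk=1 d=0 h=1 a=0 f=1 c=0 e=1
t3.Δ0 b=0 g=1 clk=1 d=0 h=1 a=0 f=1 c=0 e=1
t3.Δ1 b=0 g=0 clk=0 d=0 h=1 a=1 f=1 c=0 e=1
t3.Δ2 b=0 g=0 clk=0 d=0 h=0 a=1 f=1 c=0 e=1
t3.Δ3 b=0 g=0 clk=0 d=1 h=0 a=1 f=1 c=0 e=1
t4.Δ0 b=0 g=0 clk=0 d=1 h=0 a=1 f=1 c=0 e=1
t4.Δ1 b=0 g=0 clk=1 d=1 h=0 a=1 f=1 c=0 e=1
t4.Δ2 b=1 g=0 clk=1 d=1 h=0 a=1 f=1 c=1 e=1
t4.Δ3 b=1 g=0 clk=1 d=1 h=1 a=1 f=1 c=1 e=1
t4.Δ4 b=1 g=0 clk=1 d=0 h=1 a=1 f=1 c=1 e=1

0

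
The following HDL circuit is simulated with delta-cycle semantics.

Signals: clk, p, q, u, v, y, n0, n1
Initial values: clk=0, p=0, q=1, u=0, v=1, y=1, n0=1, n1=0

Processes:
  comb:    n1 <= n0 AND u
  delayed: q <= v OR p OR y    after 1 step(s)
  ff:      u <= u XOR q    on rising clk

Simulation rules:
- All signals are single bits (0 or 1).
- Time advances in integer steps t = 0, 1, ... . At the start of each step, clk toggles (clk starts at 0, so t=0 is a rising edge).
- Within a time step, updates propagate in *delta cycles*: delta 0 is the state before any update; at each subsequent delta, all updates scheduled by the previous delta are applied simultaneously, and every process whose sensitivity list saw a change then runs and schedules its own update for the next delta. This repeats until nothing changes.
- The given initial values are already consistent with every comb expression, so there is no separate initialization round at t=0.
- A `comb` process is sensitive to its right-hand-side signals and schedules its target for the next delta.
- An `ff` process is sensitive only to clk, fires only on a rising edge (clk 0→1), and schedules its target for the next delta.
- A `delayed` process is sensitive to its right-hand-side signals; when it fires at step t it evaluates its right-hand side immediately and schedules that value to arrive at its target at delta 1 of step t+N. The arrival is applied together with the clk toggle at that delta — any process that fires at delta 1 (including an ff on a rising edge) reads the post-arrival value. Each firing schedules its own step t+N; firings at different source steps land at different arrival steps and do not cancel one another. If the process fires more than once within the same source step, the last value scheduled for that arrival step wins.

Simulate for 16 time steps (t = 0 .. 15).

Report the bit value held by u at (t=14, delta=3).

0

[bits: clk,n0,q,n1,y,p,u,v]
t=0: Δ0=01101001 Δ1=11101001 Δ2=11101011 Δ3=11111011 | 3Δ
t=1: Δ0=11111011 Δ1=01111011 | 1Δ
t=2: Δ0=01111011 Δ1=11111011 Δ2=11111001 Δ3=11101001 | 3Δ
t=3: Δ0=11101001 Δ1=01101001 | 1Δ
t=4: Δ0=01101001 Δ1=11101001 Δ2=11101011 Δ3=11111011 | 3Δ
t=5: Δ0=11111011 Δ1=01111011 | 1Δ
t=6: Δ0=01111011 Δ1=11111011 Δ2=11111001 Δ3=11101001 | 3Δ
t=7: Δ0=11101001 Δ1=01101001 | 1Δ
t=8: Δ0=01101001 Δ1=11101001 Δ2=11101011 Δ3=11111011 | 3Δ
t=9: Δ0=11111011 Δ1=01111011 | 1Δ
t=10: Δ0=01111011 Δ1=11111011 Δ2=11111001 Δ3=11101001 | 3Δ
t=11: Δ0=11101001 Δ1=01101001 | 1Δ
t=12: Δ0=01101001 Δ1=11101001 Δ2=11101011 Δ3=11111011 | 3Δ
t=13: Δ0=11111011 Δ1=01111011 | 1Δ
t=14: Δ0=01111011 Δ1=11111011 Δ2=11111001 Δ3=11101001 | 3Δ
t=15: Δ0=11101001 Δ1=01101001 | 1Δ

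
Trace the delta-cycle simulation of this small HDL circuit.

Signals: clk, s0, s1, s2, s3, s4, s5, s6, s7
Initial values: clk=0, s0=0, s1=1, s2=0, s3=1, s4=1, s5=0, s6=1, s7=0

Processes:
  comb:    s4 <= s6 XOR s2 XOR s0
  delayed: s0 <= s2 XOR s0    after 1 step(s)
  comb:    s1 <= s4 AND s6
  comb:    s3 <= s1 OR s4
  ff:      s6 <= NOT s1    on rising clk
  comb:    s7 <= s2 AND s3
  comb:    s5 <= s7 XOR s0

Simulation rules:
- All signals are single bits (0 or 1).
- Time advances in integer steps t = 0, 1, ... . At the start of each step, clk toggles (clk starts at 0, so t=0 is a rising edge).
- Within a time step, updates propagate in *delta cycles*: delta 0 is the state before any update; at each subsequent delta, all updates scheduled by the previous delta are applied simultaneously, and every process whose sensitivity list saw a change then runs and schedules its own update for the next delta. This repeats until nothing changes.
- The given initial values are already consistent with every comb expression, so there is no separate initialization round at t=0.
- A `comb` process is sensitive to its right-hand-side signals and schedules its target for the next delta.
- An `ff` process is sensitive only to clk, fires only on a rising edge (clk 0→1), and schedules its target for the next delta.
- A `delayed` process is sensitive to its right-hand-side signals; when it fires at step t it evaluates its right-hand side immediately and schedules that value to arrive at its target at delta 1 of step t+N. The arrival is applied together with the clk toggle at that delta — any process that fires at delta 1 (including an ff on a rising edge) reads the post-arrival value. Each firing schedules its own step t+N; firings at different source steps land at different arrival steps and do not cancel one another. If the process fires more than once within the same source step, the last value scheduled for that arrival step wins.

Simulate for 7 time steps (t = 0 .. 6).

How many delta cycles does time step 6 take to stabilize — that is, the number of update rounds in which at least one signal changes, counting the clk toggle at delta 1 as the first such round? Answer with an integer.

t=0 Δ0: s5=0 s1=1 s4=1 s7=0 s2=0 s0=0 clk=0 s6=1 s3=1
  Δ1: clk:0→1
  Δ2: s6:1→0
  Δ3: s1:1→0, s4:1→0
  Δ4: s3:1→0
  (4Δ to stable)
t=1 Δ0: s5=0 s1=0 s4=0 s7=0 s2=0 s0=0 clk=1 s6=0 s3=0
  Δ1: clk:1→0
  (1Δ to stable)
t=2 Δ0: s5=0 s1=0 s4=0 s7=0 s2=0 s0=0 clk=0 s6=0 s3=0
  Δ1: clk:0→1
  Δ2: s6:0→1
  Δ3: s4:0→1
  Δ4: s1:0→1, s3:0→1
  (4Δ to stable)
t=3 Δ0: s5=0 s1=1 s4=1 s7=0 s2=0 s0=0 clk=1 s6=1 s3=1
  Δ1: clk:1→0
  (1Δ to stable)
t=4 Δ0: s5=0 s1=1 s4=1 s7=0 s2=0 s0=0 clk=0 s6=1 s3=1
  Δ1: clk:0→1
  Δ2: s6:1→0
  Δ3: s1:1→0, s4:1→0
  Δ4: s3:1→0
  (4Δ to stable)
t=5 Δ0: s5=0 s1=0 s4=0 s7=0 s2=0 s0=0 clk=1 s6=0 s3=0
  Δ1: clk:1→0
  (1Δ to stable)
t=6 Δ0: s5=0 s1=0 s4=0 s7=0 s2=0 s0=0 clk=0 s6=0 s3=0
  Δ1: clk:0→1
  Δ2: s6:0→1
  Δ3: s4:0→1
  Δ4: s1:0→1, s3:0→1
  (4Δ to stable)

4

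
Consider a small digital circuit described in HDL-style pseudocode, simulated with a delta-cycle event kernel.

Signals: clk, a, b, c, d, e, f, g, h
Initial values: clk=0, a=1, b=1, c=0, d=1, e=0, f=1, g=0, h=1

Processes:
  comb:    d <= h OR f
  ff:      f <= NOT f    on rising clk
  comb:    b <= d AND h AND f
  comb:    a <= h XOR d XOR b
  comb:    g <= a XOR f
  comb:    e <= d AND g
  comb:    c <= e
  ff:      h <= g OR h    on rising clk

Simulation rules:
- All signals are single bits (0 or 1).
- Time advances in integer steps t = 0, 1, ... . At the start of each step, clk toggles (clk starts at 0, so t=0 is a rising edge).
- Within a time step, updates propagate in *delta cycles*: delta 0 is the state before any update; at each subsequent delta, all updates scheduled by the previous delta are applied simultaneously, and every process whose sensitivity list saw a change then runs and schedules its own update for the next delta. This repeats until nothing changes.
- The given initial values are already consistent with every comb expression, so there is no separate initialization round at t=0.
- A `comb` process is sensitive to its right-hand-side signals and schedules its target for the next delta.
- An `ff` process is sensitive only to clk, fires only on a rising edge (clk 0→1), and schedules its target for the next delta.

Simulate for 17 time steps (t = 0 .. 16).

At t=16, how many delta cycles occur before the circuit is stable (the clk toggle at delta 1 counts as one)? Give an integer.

[bits: d,a,c,h,clk,e,b,f,g]
t=0: Δ0=110100110 Δ1=110110110 Δ2=110110100 Δ3=110110001 Δ4=100111001 Δ5=101111000 Δ6=101110000 Δ7=100110000 | 7Δ
t=1: Δ0=100110000 Δ1=100100000 | 1Δ
t=2: Δ0=100100000 Δ1=100110000 Δ2=100110010 Δ3=100110111 Δ4=110111111 Δ5=111111110 Δ6=111110110 Δ7=110110110 | 7Δ
t=3: Δ0=110110110 Δ1=110100110 | 1Δ
t=4: Δ0=110100110 Δ1=110110110 Δ2=110110100 Δ3=110110001 Δ4=100111001 Δ5=101111000 Δ6=101110000 Δ7=100110000 | 7Δ
t=5: Δ0=100110000 Δ1=100100000 | 1Δ
t=6: Δ0=100100000 Δ1=100110000 Δ2=100110010 Δ3=100110111 Δ4=110111111 Δ5=111111110 Δ6=111110110 Δ7=110110110 | 7Δ
t=7: Δ0=110110110 Δ1=110100110 | 1Δ
t=8: Δ0=110100110 Δ1=110110110 Δ2=110110100 Δ3=110110001 Δ4=100111001 Δ5=101111000 Δ6=101110000 Δ7=100110000 | 7Δ
t=9: Δ0=100110000 Δ1=100100000 | 1Δ
t=10: Δ0=100100000 Δ1=100110000 Δ2=100110010 Δ3=100110111 Δ4=110111111 Δ5=111111110 Δ6=111110110 Δ7=110110110 | 7Δ
t=11: Δ0=110110110 Δ1=110100110 | 1Δ
t=12: Δ0=110100110 Δ1=110110110 Δ2=110110100 Δ3=110110001 Δ4=100111001 Δ5=101111000 Δ6=101110000 Δ7=100110000 | 7Δ
t=13: Δ0=100110000 Δ1=100100000 | 1Δ
t=14: Δ0=100100000 Δ1=100110000 Δ2=100110010 Δ3=100110111 Δ4=110111111 Δ5=111111110 Δ6=111110110 Δ7=110110110 | 7Δ
t=15: Δ0=110110110 Δ1=110100110 | 1Δ
t=16: Δ0=110100110 Δ1=110110110 Δ2=110110100 Δ3=110110001 Δ4=100111001 Δ5=101111000 Δ6=101110000 Δ7=100110000 | 7Δ

7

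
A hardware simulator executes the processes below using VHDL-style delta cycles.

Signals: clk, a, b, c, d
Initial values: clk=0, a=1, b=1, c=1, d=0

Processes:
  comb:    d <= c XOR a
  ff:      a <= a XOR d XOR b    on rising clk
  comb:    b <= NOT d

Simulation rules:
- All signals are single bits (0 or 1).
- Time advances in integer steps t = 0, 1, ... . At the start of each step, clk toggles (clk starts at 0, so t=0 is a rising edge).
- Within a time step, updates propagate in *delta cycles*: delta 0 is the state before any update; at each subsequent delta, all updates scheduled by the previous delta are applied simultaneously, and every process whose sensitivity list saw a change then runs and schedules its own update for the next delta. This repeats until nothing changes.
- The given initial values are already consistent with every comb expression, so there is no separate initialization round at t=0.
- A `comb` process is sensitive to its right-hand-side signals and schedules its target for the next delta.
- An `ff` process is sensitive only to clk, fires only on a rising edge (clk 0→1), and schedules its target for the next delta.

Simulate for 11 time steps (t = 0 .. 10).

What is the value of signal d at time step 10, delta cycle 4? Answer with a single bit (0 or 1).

[bits: b,d,clk,c,a]
t=0: Δ0=10011 Δ1=10111 Δ2=10110 Δ3=11110 Δ4=01110 | 4Δ
t=1: Δ0=01110 Δ1=01010 | 1Δ
t=2: Δ0=01010 Δ1=01110 Δ2=01111 Δ3=00111 Δ4=10111 | 4Δ
t=3: Δ0=10111 Δ1=10011 | 1Δ
t=4: Δ0=10011 Δ1=10111 Δ2=10110 Δ3=11110 Δ4=01110 | 4Δ
t=5: Δ0=01110 Δ1=01010 | 1Δ
t=6: Δ0=01010 Δ1=01110 Δ2=01111 Δ3=00111 Δ4=10111 | 4Δ
t=7: Δ0=10111 Δ1=10011 | 1Δ
t=8: Δ0=10011 Δ1=10111 Δ2=10110 Δ3=11110 Δ4=01110 | 4Δ
t=9: Δ0=01110 Δ1=01010 | 1Δ
t=10: Δ0=01010 Δ1=01110 Δ2=01111 Δ3=00111 Δ4=10111 | 4Δ

0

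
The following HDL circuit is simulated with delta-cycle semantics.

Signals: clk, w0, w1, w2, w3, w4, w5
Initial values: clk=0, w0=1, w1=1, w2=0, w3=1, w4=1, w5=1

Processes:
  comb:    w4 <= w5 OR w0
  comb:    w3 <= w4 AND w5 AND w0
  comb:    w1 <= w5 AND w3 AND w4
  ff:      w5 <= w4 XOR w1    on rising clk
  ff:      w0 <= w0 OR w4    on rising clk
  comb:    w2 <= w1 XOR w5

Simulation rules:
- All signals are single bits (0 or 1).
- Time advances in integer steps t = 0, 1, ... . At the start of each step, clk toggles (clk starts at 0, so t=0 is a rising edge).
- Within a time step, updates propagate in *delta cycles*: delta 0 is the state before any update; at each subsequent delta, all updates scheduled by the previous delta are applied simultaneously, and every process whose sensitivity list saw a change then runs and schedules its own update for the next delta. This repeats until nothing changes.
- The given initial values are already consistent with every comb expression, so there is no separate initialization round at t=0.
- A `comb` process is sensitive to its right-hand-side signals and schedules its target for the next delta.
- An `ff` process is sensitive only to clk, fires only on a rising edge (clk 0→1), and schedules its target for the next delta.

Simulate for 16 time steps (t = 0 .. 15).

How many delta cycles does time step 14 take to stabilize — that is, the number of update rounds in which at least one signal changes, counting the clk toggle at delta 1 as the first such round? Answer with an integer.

5

[bits: w5,w1,w2,w4,w3,w0,clk]
t=0: Δ0=1101110 Δ1=1101111 Δ2=0101111 Δ3=0011011 Δ4=0001011 | 4Δ
t=1: Δ0=0001011 Δ1=0001010 | 1Δ
t=2: Δ0=0001010 Δ1=0001011 Δ2=1001011 Δ3=1011111 Δ4=1111111 Δ5=1101111 | 5Δ
t=3: Δ0=1101111 Δ1=1101110 | 1Δ
t=4: Δ0=1101110 Δ1=1101111 Δ2=0101111 Δ3=0011011 Δ4=0001011 | 4Δ
t=5: Δ0=0001011 Δ1=0001010 | 1Δ
t=6: Δ0=0001010 Δ1=0001011 Δ2=1001011 Δ3=1011111 Δ4=1111111 Δ5=1101111 | 5Δ
t=7: Δ0=1101111 Δ1=1101110 | 1Δ
t=8: Δ0=1101110 Δ1=1101111 Δ2=0101111 Δ3=0011011 Δ4=0001011 | 4Δ
t=9: Δ0=0001011 Δ1=0001010 | 1Δ
t=10: Δ0=0001010 Δ1=0001011 Δ2=1001011 Δ3=1011111 Δ4=1111111 Δ5=1101111 | 5Δ
t=11: Δ0=1101111 Δ1=1101110 | 1Δ
t=12: Δ0=1101110 Δ1=1101111 Δ2=0101111 Δ3=0011011 Δ4=0001011 | 4Δ
t=13: Δ0=0001011 Δ1=0001010 | 1Δ
t=14: Δ0=0001010 Δ1=0001011 Δ2=1001011 Δ3=1011111 Δ4=1111111 Δ5=1101111 | 5Δ
t=15: Δ0=1101111 Δ1=1101110 | 1Δ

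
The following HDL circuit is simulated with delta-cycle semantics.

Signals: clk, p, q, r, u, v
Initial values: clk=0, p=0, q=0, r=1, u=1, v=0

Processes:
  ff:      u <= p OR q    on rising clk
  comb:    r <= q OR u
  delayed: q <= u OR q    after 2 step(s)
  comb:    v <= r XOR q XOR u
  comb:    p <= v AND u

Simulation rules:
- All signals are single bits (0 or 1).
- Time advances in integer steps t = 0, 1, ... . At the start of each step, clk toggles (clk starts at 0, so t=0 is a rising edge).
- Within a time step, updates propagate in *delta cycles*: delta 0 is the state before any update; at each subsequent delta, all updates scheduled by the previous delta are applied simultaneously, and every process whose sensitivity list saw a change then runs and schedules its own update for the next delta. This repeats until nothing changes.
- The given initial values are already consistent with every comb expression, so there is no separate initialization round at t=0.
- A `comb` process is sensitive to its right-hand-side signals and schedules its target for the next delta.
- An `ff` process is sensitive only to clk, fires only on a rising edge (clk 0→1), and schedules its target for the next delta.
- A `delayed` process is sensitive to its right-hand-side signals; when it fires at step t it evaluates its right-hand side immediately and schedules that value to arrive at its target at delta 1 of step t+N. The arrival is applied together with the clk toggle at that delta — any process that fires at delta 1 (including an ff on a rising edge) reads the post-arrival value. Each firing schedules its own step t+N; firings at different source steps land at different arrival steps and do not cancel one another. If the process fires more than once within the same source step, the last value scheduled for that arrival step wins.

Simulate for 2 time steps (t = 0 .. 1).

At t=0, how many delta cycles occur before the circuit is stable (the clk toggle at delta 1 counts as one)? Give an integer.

t0.Δ0 clk=0 q=0 u=1 r=1 v=0 p=0
t0.Δ1 clk=1 q=0 u=1 r=1 v=0 p=0
t0.Δ2 clk=1 q=0 u=0 r=1 v=0 p=0
t0.Δ3 clk=1 q=0 u=0 r=0 v=1 p=0
t0.Δ4 clk=1 q=0 u=0 r=0 v=0 p=0
t1.Δ0 clk=1 q=0 u=0 r=0 v=0 p=0
t1.Δ1 clk=0 q=0 u=0 r=0 v=0 p=0

4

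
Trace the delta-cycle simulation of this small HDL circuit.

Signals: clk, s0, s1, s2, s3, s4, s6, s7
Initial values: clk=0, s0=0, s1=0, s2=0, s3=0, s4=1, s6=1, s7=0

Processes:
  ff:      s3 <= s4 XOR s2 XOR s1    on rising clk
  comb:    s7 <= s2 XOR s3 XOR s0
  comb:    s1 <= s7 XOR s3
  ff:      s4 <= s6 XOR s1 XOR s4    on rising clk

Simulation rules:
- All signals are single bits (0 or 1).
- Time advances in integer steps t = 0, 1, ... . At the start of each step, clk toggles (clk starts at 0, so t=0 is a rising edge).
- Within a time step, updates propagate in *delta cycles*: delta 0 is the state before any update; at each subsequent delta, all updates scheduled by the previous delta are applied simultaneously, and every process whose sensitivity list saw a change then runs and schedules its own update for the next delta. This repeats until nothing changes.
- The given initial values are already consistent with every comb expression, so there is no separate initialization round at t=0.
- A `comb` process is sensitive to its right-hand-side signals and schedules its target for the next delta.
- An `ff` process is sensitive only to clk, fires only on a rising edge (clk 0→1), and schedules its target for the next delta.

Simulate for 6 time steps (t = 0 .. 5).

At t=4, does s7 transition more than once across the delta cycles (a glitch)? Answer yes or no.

no

t0.Δ0 s4=1 s3=0 s1=0 s6=1 s7=0 clk=0 s0=0 s2=0
t0.Δ1 s4=1 s3=0 s1=0 s6=1 s7=0 clk=1 s0=0 s2=0
t0.Δ2 s4=0 s3=1 s1=0 s6=1 s7=0 clk=1 s0=0 s2=0
t0.Δ3 s4=0 s3=1 s1=1 s6=1 s7=1 clk=1 s0=0 s2=0
t0.Δ4 s4=0 s3=1 s1=0 s6=1 s7=1 clk=1 s0=0 s2=0
t1.Δ0 s4=0 s3=1 s1=0 s6=1 s7=1 clk=1 s0=0 s2=0
t1.Δ1 s4=0 s3=1 s1=0 s6=1 s7=1 clk=0 s0=0 s2=0
t2.Δ0 s4=0 s3=1 s1=0 s6=1 s7=1 clk=0 s0=0 s2=0
t2.Δ1 s4=0 s3=1 s1=0 s6=1 s7=1 clk=1 s0=0 s2=0
t2.Δ2 s4=1 s3=0 s1=0 s6=1 s7=1 clk=1 s0=0 s2=0
t2.Δ3 s4=1 s3=0 s1=1 s6=1 s7=0 clk=1 s0=0 s2=0
t2.Δ4 s4=1 s3=0 s1=0 s6=1 s7=0 clk=1 s0=0 s2=0
t3.Δ0 s4=1 s3=0 s1=0 s6=1 s7=0 clk=1 s0=0 s2=0
t3.Δ1 s4=1 s3=0 s1=0 s6=1 s7=0 clk=0 s0=0 s2=0
t4.Δ0 s4=1 s3=0 s1=0 s6=1 s7=0 clk=0 s0=0 s2=0
t4.Δ1 s4=1 s3=0 s1=0 s6=1 s7=0 clk=1 s0=0 s2=0
t4.Δ2 s4=0 s3=1 s1=0 s6=1 s7=0 clk=1 s0=0 s2=0
t4.Δ3 s4=0 s3=1 s1=1 s6=1 s7=1 clk=1 s0=0 s2=0
t4.Δ4 s4=0 s3=1 s1=0 s6=1 s7=1 clk=1 s0=0 s2=0
t5.Δ0 s4=0 s3=1 s1=0 s6=1 s7=1 clk=1 s0=0 s2=0
t5.Δ1 s4=0 s3=1 s1=0 s6=1 s7=1 clk=0 s0=0 s2=0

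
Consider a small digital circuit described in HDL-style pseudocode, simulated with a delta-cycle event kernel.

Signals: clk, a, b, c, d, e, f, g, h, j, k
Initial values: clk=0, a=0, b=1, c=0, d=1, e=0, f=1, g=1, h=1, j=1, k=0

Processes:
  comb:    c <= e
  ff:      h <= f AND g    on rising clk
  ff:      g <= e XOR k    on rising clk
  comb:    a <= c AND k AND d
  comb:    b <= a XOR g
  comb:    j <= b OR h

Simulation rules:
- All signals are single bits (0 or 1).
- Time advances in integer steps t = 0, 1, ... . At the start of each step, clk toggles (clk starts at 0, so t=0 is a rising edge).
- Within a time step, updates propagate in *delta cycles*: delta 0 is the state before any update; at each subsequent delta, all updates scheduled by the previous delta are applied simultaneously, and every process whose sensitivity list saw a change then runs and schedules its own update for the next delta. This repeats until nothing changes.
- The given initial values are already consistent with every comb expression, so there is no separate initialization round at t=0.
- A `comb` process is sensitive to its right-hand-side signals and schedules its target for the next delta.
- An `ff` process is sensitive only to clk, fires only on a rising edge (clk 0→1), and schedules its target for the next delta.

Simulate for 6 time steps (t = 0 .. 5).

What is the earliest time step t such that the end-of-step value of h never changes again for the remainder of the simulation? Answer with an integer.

2

t=0 Δ0: d=1 h=1 b=1 a=0 g=1 k=0 c=0 clk=0 e=0 f=1 j=1
  Δ1: clk:0→1
  Δ2: g:1→0
  Δ3: b:1→0
  (3Δ to stable)
t=1 Δ0: d=1 h=1 b=0 a=0 g=0 k=0 c=0 clk=1 e=0 f=1 j=1
  Δ1: clk:1→0
  (1Δ to stable)
t=2 Δ0: d=1 h=1 b=0 a=0 g=0 k=0 c=0 clk=0 e=0 f=1 j=1
  Δ1: clk:0→1
  Δ2: h:1→0
  Δ3: j:1→0
  (3Δ to stable)
t=3 Δ0: d=1 h=0 b=0 a=0 g=0 k=0 c=0 clk=1 e=0 f=1 j=0
  Δ1: clk:1→0
  (1Δ to stable)
t=4 Δ0: d=1 h=0 b=0 a=0 g=0 k=0 c=0 clk=0 e=0 f=1 j=0
  Δ1: clk:0→1
  (1Δ to stable)
t=5 Δ0: d=1 h=0 b=0 a=0 g=0 k=0 c=0 clk=1 e=0 f=1 j=0
  Δ1: clk:1→0
  (1Δ to stable)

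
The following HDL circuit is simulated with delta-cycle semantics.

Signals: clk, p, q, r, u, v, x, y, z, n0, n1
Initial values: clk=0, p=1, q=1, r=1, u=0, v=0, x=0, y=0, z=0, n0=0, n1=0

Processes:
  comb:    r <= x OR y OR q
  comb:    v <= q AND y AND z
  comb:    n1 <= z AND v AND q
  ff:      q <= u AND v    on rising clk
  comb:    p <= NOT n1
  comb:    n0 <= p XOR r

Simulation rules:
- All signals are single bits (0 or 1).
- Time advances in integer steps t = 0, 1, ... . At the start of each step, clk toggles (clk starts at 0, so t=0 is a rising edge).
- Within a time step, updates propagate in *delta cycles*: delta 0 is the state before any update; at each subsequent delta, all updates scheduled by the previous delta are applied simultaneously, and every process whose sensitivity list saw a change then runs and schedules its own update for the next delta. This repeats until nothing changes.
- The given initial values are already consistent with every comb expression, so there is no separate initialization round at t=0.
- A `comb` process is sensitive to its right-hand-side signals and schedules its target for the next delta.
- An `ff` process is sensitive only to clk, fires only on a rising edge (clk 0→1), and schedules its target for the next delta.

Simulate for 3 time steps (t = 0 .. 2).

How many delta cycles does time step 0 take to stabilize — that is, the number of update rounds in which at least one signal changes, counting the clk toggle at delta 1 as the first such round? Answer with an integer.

[bits: q,clk,y,u,r,x,v,n0,p,z,n1]
t=0: Δ0=10001000100 Δ1=11001000100 Δ2=01001000100 Δ3=01000000100 Δ4=01000001100 | 4Δ
t=1: Δ0=01000001100 Δ1=00000001100 | 1Δ
t=2: Δ0=00000001100 Δ1=01000001100 | 1Δ

4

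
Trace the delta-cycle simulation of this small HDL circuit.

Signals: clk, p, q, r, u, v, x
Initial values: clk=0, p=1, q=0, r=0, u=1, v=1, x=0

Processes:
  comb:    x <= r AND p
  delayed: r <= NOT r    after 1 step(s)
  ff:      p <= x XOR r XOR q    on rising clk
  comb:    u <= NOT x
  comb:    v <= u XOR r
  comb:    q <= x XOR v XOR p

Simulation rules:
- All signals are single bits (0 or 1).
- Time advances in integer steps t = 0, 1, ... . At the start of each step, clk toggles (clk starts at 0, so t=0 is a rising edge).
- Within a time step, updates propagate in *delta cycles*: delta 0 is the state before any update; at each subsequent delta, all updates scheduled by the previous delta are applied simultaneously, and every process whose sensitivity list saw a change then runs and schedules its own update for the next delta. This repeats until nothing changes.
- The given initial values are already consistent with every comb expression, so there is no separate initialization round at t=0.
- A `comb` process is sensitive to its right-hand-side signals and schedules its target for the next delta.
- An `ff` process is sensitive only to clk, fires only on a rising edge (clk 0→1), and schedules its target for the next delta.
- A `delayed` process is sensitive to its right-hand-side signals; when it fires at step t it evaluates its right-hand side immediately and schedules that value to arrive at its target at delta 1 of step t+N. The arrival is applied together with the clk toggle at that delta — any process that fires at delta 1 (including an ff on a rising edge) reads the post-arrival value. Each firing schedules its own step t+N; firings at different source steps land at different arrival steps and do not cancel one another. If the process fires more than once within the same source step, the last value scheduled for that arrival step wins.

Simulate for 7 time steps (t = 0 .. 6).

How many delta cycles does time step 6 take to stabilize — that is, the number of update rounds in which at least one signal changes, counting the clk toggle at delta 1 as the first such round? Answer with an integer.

t=0 Δ0: r=0 clk=0 x=0 v=1 p=1 u=1 q=0
  Δ1: clk:0→1
  Δ2: p:1→0
  Δ3: q:0→1
  (3Δ to stable)
t=1 Δ0: r=0 clk=1 x=0 v=1 p=0 u=1 q=1
  Δ1: clk:1→0
  (1Δ to stable)
t=2 Δ0: r=0 clk=0 x=0 v=1 p=0 u=1 q=1
  Δ1: clk:0→1
  Δ2: p:0→1
  Δ3: q:1→0
  (3Δ to stable)
t=3 Δ0: r=0 clk=1 x=0 v=1 p=1 u=1 q=0
  Δ1: clk:1→0
  (1Δ to stable)
t=4 Δ0: r=0 clk=0 x=0 v=1 p=1 u=1 q=0
  Δ1: clk:0→1
  Δ2: p:1→0
  Δ3: q:0→1
  (3Δ to stable)
t=5 Δ0: r=0 clk=1 x=0 v=1 p=0 u=1 q=1
  Δ1: clk:1→0
  (1Δ to stable)
t=6 Δ0: r=0 clk=0 x=0 v=1 p=0 u=1 q=1
  Δ1: clk:0→1
  Δ2: p:0→1
  Δ3: q:1→0
  (3Δ to stable)

3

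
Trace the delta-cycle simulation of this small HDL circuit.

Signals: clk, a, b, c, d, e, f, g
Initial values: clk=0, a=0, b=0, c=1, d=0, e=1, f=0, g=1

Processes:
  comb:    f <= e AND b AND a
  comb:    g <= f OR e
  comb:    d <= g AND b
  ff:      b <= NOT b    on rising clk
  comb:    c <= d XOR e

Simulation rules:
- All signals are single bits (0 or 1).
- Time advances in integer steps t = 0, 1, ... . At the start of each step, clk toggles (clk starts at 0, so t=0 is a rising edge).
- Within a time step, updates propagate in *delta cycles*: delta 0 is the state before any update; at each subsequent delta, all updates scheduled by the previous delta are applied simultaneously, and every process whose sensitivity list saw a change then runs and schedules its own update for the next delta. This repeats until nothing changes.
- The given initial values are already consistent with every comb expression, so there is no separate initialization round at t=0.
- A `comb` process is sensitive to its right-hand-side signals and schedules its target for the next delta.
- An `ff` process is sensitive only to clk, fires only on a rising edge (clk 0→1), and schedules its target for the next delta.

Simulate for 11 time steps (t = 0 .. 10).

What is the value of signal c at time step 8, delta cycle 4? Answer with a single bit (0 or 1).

t0.Δ0 b=0 a=0 clk=0 f=0 e=1 c=1 d=0 g=1
t0.Δ1 b=0 a=0 clk=1 f=0 e=1 c=1 d=0 g=1
t0.Δ2 b=1 a=0 clk=1 f=0 e=1 c=1 d=0 g=1
t0.Δ3 b=1 a=0 clk=1 f=0 e=1 c=1 d=1 g=1
t0.Δ4 b=1 a=0 clk=1 f=0 e=1 c=0 d=1 g=1
t1.Δ0 b=1 a=0 clk=1 f=0 e=1 c=0 d=1 g=1
t1.Δ1 b=1 a=0 clk=0 f=0 e=1 c=0 d=1 g=1
t2.Δ0 b=1 a=0 clk=0 f=0 e=1 c=0 d=1 g=1
t2.Δ1 b=1 a=0 clk=1 f=0 e=1 c=0 d=1 g=1
t2.Δ2 b=0 a=0 clk=1 f=0 e=1 c=0 d=1 g=1
t2.Δ3 b=0 a=0 clk=1 f=0 e=1 c=0 d=0 g=1
t2.Δ4 b=0 a=0 clk=1 f=0 e=1 c=1 d=0 g=1
t3.Δ0 b=0 a=0 clk=1 f=0 e=1 c=1 d=0 g=1
t3.Δ1 b=0 a=0 clk=0 f=0 e=1 c=1 d=0 g=1
t4.Δ0 b=0 a=0 clk=0 f=0 e=1 c=1 d=0 g=1
t4.Δ1 b=0 a=0 clk=1 f=0 e=1 c=1 d=0 g=1
t4.Δ2 b=1 a=0 clk=1 f=0 e=1 c=1 d=0 g=1
t4.Δ3 b=1 a=0 clk=1 f=0 e=1 c=1 d=1 g=1
t4.Δ4 b=1 a=0 clk=1 f=0 e=1 c=0 d=1 g=1
t5.Δ0 b=1 a=0 clk=1 f=0 e=1 c=0 d=1 g=1
t5.Δ1 b=1 a=0 clk=0 f=0 e=1 c=0 d=1 g=1
t6.Δ0 b=1 a=0 clk=0 f=0 e=1 c=0 d=1 g=1
t6.Δ1 b=1 a=0 clk=1 f=0 e=1 c=0 d=1 g=1
t6.Δ2 b=0 a=0 clk=1 f=0 e=1 c=0 d=1 g=1
t6.Δ3 b=0 a=0 clk=1 f=0 e=1 c=0 d=0 g=1
t6.Δ4 b=0 a=0 clk=1 f=0 e=1 c=1 d=0 g=1
t7.Δ0 b=0 a=0 clk=1 f=0 e=1 c=1 d=0 g=1
t7.Δ1 b=0 a=0 clk=0 f=0 e=1 c=1 d=0 g=1
t8.Δ0 b=0 a=0 clk=0 f=0 e=1 c=1 d=0 g=1
t8.Δ1 b=0 a=0 clk=1 f=0 e=1 c=1 d=0 g=1
t8.Δ2 b=1 a=0 clk=1 f=0 e=1 c=1 d=0 g=1
t8.Δ3 b=1 a=0 clk=1 f=0 e=1 c=1 d=1 g=1
t8.Δ4 b=1 a=0 clk=1 f=0 e=1 c=0 d=1 g=1
t9.Δ0 b=1 a=0 clk=1 f=0 e=1 c=0 d=1 g=1
t9.Δ1 b=1 a=0 clk=0 f=0 e=1 c=0 d=1 g=1
t10.Δ0 b=1 a=0 clk=0 f=0 e=1 c=0 d=1 g=1
t10.Δ1 b=1 a=0 clk=1 f=0 e=1 c=0 d=1 g=1
t10.Δ2 b=0 a=0 clk=1 f=0 e=1 c=0 d=1 g=1
t10.Δ3 b=0 a=0 clk=1 f=0 e=1 c=0 d=0 g=1
t10.Δ4 b=0 a=0 clk=1 f=0 e=1 c=1 d=0 g=1

0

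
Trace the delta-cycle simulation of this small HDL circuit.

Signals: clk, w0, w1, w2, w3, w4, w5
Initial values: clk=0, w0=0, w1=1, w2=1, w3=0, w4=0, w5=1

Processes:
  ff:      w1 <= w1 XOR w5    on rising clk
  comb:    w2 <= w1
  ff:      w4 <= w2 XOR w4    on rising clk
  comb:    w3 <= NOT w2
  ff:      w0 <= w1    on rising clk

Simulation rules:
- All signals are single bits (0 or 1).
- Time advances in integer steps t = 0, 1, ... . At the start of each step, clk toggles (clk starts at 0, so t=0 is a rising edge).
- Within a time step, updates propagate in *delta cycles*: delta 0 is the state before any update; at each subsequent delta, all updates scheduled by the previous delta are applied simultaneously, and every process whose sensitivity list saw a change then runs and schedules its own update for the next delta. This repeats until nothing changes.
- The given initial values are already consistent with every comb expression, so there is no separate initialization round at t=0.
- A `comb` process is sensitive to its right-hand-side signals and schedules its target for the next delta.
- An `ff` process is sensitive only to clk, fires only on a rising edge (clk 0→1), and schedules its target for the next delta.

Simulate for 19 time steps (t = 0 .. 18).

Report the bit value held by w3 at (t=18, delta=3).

t=0 Δ0: w4=0 w0=0 w2=1 w5=1 clk=0 w3=0 w1=1
  Δ1: clk:0→1
  Δ2: w4:0→1, w0:0→1, w1:1→0
  Δ3: w2:1→0
  Δ4: w3:0→1
  (4Δ to stable)
t=1 Δ0: w4=1 w0=1 w2=0 w5=1 clk=1 w3=1 w1=0
  Δ1: clk:1→0
  (1Δ to stable)
t=2 Δ0: w4=1 w0=1 w2=0 w5=1 clk=0 w3=1 w1=0
  Δ1: clk:0→1
  Δ2: w0:1→0, w1:0→1
  Δ3: w2:0→1
  Δ4: w3:1→0
  (4Δ to stable)
t=3 Δ0: w4=1 w0=0 w2=1 w5=1 clk=1 w3=0 w1=1
  Δ1: clk:1→0
  (1Δ to stable)
t=4 Δ0: w4=1 w0=0 w2=1 w5=1 clk=0 w3=0 w1=1
  Δ1: clk:0→1
  Δ2: w4:1→0, w0:0→1, w1:1→0
  Δ3: w2:1→0
  Δ4: w3:0→1
  (4Δ to stable)
t=5 Δ0: w4=0 w0=1 w2=0 w5=1 clk=1 w3=1 w1=0
  Δ1: clk:1→0
  (1Δ to stable)
t=6 Δ0: w4=0 w0=1 w2=0 w5=1 clk=0 w3=1 w1=0
  Δ1: clk:0→1
  Δ2: w0:1→0, w1:0→1
  Δ3: w2:0→1
  Δ4: w3:1→0
  (4Δ to stable)
t=7 Δ0: w4=0 w0=0 w2=1 w5=1 clk=1 w3=0 w1=1
  Δ1: clk:1→0
  (1Δ to stable)
t=8 Δ0: w4=0 w0=0 w2=1 w5=1 clk=0 w3=0 w1=1
  Δ1: clk:0→1
  Δ2: w4:0→1, w0:0→1, w1:1→0
  Δ3: w2:1→0
  Δ4: w3:0→1
  (4Δ to stable)
t=9 Δ0: w4=1 w0=1 w2=0 w5=1 clk=1 w3=1 w1=0
  Δ1: clk:1→0
  (1Δ to stable)
t=10 Δ0: w4=1 w0=1 w2=0 w5=1 clk=0 w3=1 w1=0
  Δ1: clk:0→1
  Δ2: w0:1→0, w1:0→1
  Δ3: w2:0→1
  Δ4: w3:1→0
  (4Δ to stable)
t=11 Δ0: w4=1 w0=0 w2=1 w5=1 clk=1 w3=0 w1=1
  Δ1: clk:1→0
  (1Δ to stable)
t=12 Δ0: w4=1 w0=0 w2=1 w5=1 clk=0 w3=0 w1=1
  Δ1: clk:0→1
  Δ2: w4:1→0, w0:0→1, w1:1→0
  Δ3: w2:1→0
  Δ4: w3:0→1
  (4Δ to stable)
t=13 Δ0: w4=0 w0=1 w2=0 w5=1 clk=1 w3=1 w1=0
  Δ1: clk:1→0
  (1Δ to stable)
t=14 Δ0: w4=0 w0=1 w2=0 w5=1 clk=0 w3=1 w1=0
  Δ1: clk:0→1
  Δ2: w0:1→0, w1:0→1
  Δ3: w2:0→1
  Δ4: w3:1→0
  (4Δ to stable)
t=15 Δ0: w4=0 w0=0 w2=1 w5=1 clk=1 w3=0 w1=1
  Δ1: clk:1→0
  (1Δ to stable)
t=16 Δ0: w4=0 w0=0 w2=1 w5=1 clk=0 w3=0 w1=1
  Δ1: clk:0→1
  Δ2: w4:0→1, w0:0→1, w1:1→0
  Δ3: w2:1→0
  Δ4: w3:0→1
  (4Δ to stable)
t=17 Δ0: w4=1 w0=1 w2=0 w5=1 clk=1 w3=1 w1=0
  Δ1: clk:1→0
  (1Δ to stable)
t=18 Δ0: w4=1 w0=1 w2=0 w5=1 clk=0 w3=1 w1=0
  Δ1: clk:0→1
  Δ2: w0:1→0, w1:0→1
  Δ3: w2:0→1
  Δ4: w3:1→0
  (4Δ to stable)

1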